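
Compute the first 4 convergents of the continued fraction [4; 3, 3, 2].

4/1, 13/3, 43/10, 99/23

Using the convergent recurrence p_i = a_i*p_{i-1} + p_{i-2}, q_i = a_i*q_{i-1} + q_{i-2} with p_{-2}=0, p_{-1}=1, q_{-2}=1, q_{-1}=0:
  i=0: a_0=4, p_0 = 4*1 + 0 = 4, q_0 = 4*0 + 1 = 1.
  i=1: a_1=3, p_1 = 3*4 + 1 = 13, q_1 = 3*1 + 0 = 3.
  i=2: a_2=3, p_2 = 3*13 + 4 = 43, q_2 = 3*3 + 1 = 10.
  i=3: a_3=2, p_3 = 2*43 + 13 = 99, q_3 = 2*10 + 3 = 23.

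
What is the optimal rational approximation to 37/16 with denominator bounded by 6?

Expand x = 37/16 as a continued fraction with the Euclidean algorithm:
  37 = 2*16 + 5, so a_0 = 2.
  16 = 3*5 + 1, so a_1 = 3.
  5 = 5*1 + 0, so a_2 = 5.
so x = [2; 3, 5].
Convergents (p_i = a_i*p_{i-1} + p_{i-2}, q_i = a_i*q_{i-1} + q_{i-2} with p_{-2}=0, p_{-1}=1, q_{-2}=1, q_{-1}=0), until the denominator exceeds 6:
  i=0: a_0=2, p_0 = 2*1 + 0 = 2, q_0 = 2*0 + 1 = 1.
  i=1: a_1=3, p_1 = 3*2 + 1 = 7, q_1 = 3*1 + 0 = 3.
  i=2: a_2=5, p_2 = 5*7 + 2 = 37, q_2 = 5*3 + 1 = 16.
q_2 = 16 > 6, so the last convergent with denominator <= 6 is p_1/q_1 = 7/3.
The closest fraction with denominator <= 6 is either p_1/q_1 or the intermediate fraction (k*p_1 + p_0)/(k*q_1 + q_0) with the largest k >= 1 whose denominator stays <= 6; these approach x as k grows, and every other convergent or intermediate fraction in range is farther away.
Largest k: floor((6 - q_0)/q_1) = floor((6 - 1)/3) = 1.
That gives (1*7 + 2)/(1*3 + 1) = 9/4.
Compare the errors: |x - 7/3| = |37*3 - 7*16|/(16*3) = 1/48, and |x - 9/4| = |37*4 - 9*16|/(16*4) = 4/64.
Cross-multiplying, 1*64 = 64 < 192 = 4*48, so 1/48 is smaller: the convergent 7/3 is closer to x than 9/4.

7/3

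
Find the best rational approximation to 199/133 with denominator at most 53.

Expand x = 199/133 as a continued fraction with the Euclidean algorithm:
  199 = 1*133 + 66, so a_0 = 1.
  133 = 2*66 + 1, so a_1 = 2.
  66 = 66*1 + 0, so a_2 = 66.
so x = [1; 2, 66].
Convergents (p_i = a_i*p_{i-1} + p_{i-2}, q_i = a_i*q_{i-1} + q_{i-2} with p_{-2}=0, p_{-1}=1, q_{-2}=1, q_{-1}=0), until the denominator exceeds 53:
  i=0: a_0=1, p_0 = 1*1 + 0 = 1, q_0 = 1*0 + 1 = 1.
  i=1: a_1=2, p_1 = 2*1 + 1 = 3, q_1 = 2*1 + 0 = 2.
  i=2: a_2=66, p_2 = 66*3 + 1 = 199, q_2 = 66*2 + 1 = 133.
q_2 = 133 > 53, so the last convergent with denominator <= 53 is p_1/q_1 = 3/2.
The closest fraction with denominator <= 53 is either p_1/q_1 or the intermediate fraction (k*p_1 + p_0)/(k*q_1 + q_0) with the largest k >= 1 whose denominator stays <= 53; these approach x as k grows, and every other convergent or intermediate fraction in range is farther away.
Largest k: floor((53 - q_0)/q_1) = floor((53 - 1)/2) = 26.
That gives (26*3 + 1)/(26*2 + 1) = 79/53.
Compare the errors: |x - 3/2| = |199*2 - 3*133|/(133*2) = 1/266, and |x - 79/53| = |199*53 - 79*133|/(133*53) = 40/7049.
Cross-multiplying, 1*7049 = 7049 < 10640 = 40*266, so 1/266 is smaller: the convergent 3/2 is closer to x than 79/53.

3/2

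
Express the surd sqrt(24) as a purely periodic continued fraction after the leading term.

Write x_i = (sqrt(24) + m_i)/d_i with (m_0, d_0) = (0, 1). a_0 = floor(sqrt(24)) = 4, since 4^2 = 16 <= 24 < 25 = 5^2.
Iterate m_{i+1} = d_i*a_i - m_i, d_{i+1} = (24 - m_{i+1}^2)/d_i, a_{i+1} = floor((a_0 + m_{i+1})/d_{i+1}):
  m_1 = 1*4 - 0 = 4, d_1 = (24 - 4^2)/1 = 8/1 = 8, a_1 = floor((4 + 4)/8) = 1.
  m_2 = 8*1 - 4 = 4, d_2 = (24 - 4^2)/8 = 8/8 = 1, a_2 = floor((4 + 4)/1) = 8.
  m_3 = 1*8 - 4 = 4, d_3 = (24 - 4^2)/1 = 8/1 = 8: (m_3, d_3) = (m_1, d_1) = (4, 8), so from here the quotients repeat a_1, a_2; the period length is 2.
Hence the expansion of sqrt(24) is a_0 = 4 followed by the repeating block 1, 8 (period 2).

[4; (1, 8)]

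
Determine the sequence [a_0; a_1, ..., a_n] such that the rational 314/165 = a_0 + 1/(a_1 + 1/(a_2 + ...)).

Run the Euclidean algorithm on 314 and 165; the successive quotients are the partial quotients a_0, a_1, ... (each step inverts the fractional part left over by the previous one):
  314 = 1*165 + 149, so a_0 = 1.
  165 = 1*149 + 16, so a_1 = 1.
  149 = 9*16 + 5, so a_2 = 9.
  16 = 3*5 + 1, so a_3 = 3.
  5 = 5*1 + 0, so a_4 = 5.
The remainder reaches 0 after 5 divisions, so the expansion has 5 partial quotients, read off in order.

[1; 1, 9, 3, 5]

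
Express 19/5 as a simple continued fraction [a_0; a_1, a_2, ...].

Run the Euclidean algorithm on 19 and 5; the successive quotients are the partial quotients a_0, a_1, ... (each step inverts the fractional part left over by the previous one):
  19 = 3*5 + 4, so a_0 = 3.
  5 = 1*4 + 1, so a_1 = 1.
  4 = 4*1 + 0, so a_2 = 4.
The remainder reaches 0 after 3 divisions, so the expansion has 3 partial quotients, read off in order.

[3; 1, 4]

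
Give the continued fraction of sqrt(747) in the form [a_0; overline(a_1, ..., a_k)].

[27; overline(3, 54)]

Write x_i = (sqrt(747) + m_i)/d_i with (m_0, d_0) = (0, 1). a_0 = floor(sqrt(747)) = 27, since 27^2 = 729 <= 747 < 784 = 28^2.
Iterate m_{i+1} = d_i*a_i - m_i, d_{i+1} = (747 - m_{i+1}^2)/d_i, a_{i+1} = floor((a_0 + m_{i+1})/d_{i+1}):
  m_1 = 1*27 - 0 = 27, d_1 = (747 - 27^2)/1 = 18/1 = 18, a_1 = floor((27 + 27)/18) = 3.
  m_2 = 18*3 - 27 = 27, d_2 = (747 - 27^2)/18 = 18/18 = 1, a_2 = floor((27 + 27)/1) = 54.
  m_3 = 1*54 - 27 = 27, d_3 = (747 - 27^2)/1 = 18/1 = 18: (m_3, d_3) = (m_1, d_1) = (27, 18), so from here the quotients repeat a_1, a_2; the period length is 2.
Hence the expansion of sqrt(747) is a_0 = 27 followed by the repeating block 3, 54 (period 2).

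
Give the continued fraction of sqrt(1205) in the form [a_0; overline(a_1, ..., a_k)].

Write x_i = (sqrt(1205) + m_i)/d_i with (m_0, d_0) = (0, 1). a_0 = floor(sqrt(1205)) = 34, since 34^2 = 1156 <= 1205 < 1225 = 35^2.
Iterate m_{i+1} = d_i*a_i - m_i, d_{i+1} = (1205 - m_{i+1}^2)/d_i, a_{i+1} = floor((a_0 + m_{i+1})/d_{i+1}):
  m_1 = 1*34 - 0 = 34, d_1 = (1205 - 34^2)/1 = 49/1 = 49, a_1 = floor((34 + 34)/49) = 1.
  m_2 = 49*1 - 34 = 15, d_2 = (1205 - 15^2)/49 = 980/49 = 20, a_2 = floor((34 + 15)/20) = 2.
  m_3 = 20*2 - 15 = 25, d_3 = (1205 - 25^2)/20 = 580/20 = 29, a_3 = floor((34 + 25)/29) = 2.
  m_4 = 29*2 - 25 = 33, d_4 = (1205 - 33^2)/29 = 116/29 = 4, a_4 = floor((34 + 33)/4) = 16.
  m_5 = 4*16 - 33 = 31, d_5 = (1205 - 31^2)/4 = 244/4 = 61, a_5 = floor((34 + 31)/61) = 1.
  m_6 = 61*1 - 31 = 30, d_6 = (1205 - 30^2)/61 = 305/61 = 5, a_6 = floor((34 + 30)/5) = 12.
  m_7 = 5*12 - 30 = 30, d_7 = (1205 - 30^2)/5 = 305/5 = 61, a_7 = floor((34 + 30)/61) = 1.
  m_8 = 61*1 - 30 = 31, d_8 = (1205 - 31^2)/61 = 244/61 = 4, a_8 = floor((34 + 31)/4) = 16.
  m_9 = 4*16 - 31 = 33, d_9 = (1205 - 33^2)/4 = 116/4 = 29, a_9 = floor((34 + 33)/29) = 2.
  m_10 = 29*2 - 33 = 25, d_10 = (1205 - 25^2)/29 = 580/29 = 20, a_10 = floor((34 + 25)/20) = 2.
  m_11 = 20*2 - 25 = 15, d_11 = (1205 - 15^2)/20 = 980/20 = 49, a_11 = floor((34 + 15)/49) = 1.
  m_12 = 49*1 - 15 = 34, d_12 = (1205 - 34^2)/49 = 49/49 = 1, a_12 = floor((34 + 34)/1) = 68.
  m_13 = 1*68 - 34 = 34, d_13 = (1205 - 34^2)/1 = 49/1 = 49: (m_13, d_13) = (m_1, d_1) = (34, 49), so from here the quotients repeat a_1, ..., a_12; the period length is 12.
Hence the expansion of sqrt(1205) is a_0 = 34 followed by the repeating block 1, 2, 2, 16, 1, 12, 1, 16, 2, 2, 1, 68 (period 12).

[34; overline(1, 2, 2, 16, 1, 12, 1, 16, 2, 2, 1, 68)]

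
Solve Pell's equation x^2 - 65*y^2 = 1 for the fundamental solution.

(x, y) = (129, 16)

First expand sqrt(65) as a continued fraction. With x_i = (sqrt(65) + m_i)/d_i and (m_0, d_0) = (0, 1): a_0 = floor(sqrt(65)) = 8, since 8^2 = 64 <= 65 < 81 = 9^2.
Iterate m_{i+1} = d_i*a_i - m_i, d_{i+1} = (65 - m_{i+1}^2)/d_i, a_{i+1} = floor((a_0 + m_{i+1})/d_{i+1}):
  m_1 = 1*8 - 0 = 8, d_1 = (65 - 8^2)/1 = 1/1 = 1, a_1 = floor((8 + 8)/1) = 16.
  m_2 = 1*16 - 8 = 8, d_2 = (65 - 8^2)/1 = 1/1 = 1: (m_2, d_2) = (m_1, d_1) = (8, 1), so from here the quotient a_1 repeats; the period length is 1.
So sqrt(65) = [8; (16)] with period length k = 1.
k is odd, so (p_{k-1}, q_{k-1}) only solves x^2 - 65y^2 = -1 and the fundamental solution of x^2 - 65y^2 = 1 is (p_{2k-1}, q_{2k-1}) = (p_1, q_1); compute convergents through index 1, running through the period twice.
Convergents (p_i = a_i*p_{i-1} + p_{i-2}, q_i = a_i*q_{i-1} + q_{i-2} with p_{-2}=0, p_{-1}=1, q_{-2}=1, q_{-1}=0):
  i=0: a_0=8, p_0 = 8*1 + 0 = 8, q_0 = 8*0 + 1 = 1.
  i=1: a_1=16, p_1 = 16*8 + 1 = 129, q_1 = 16*1 + 0 = 16.
Indeed p_0^2 - 65*q_0^2 = 64 - 65 = -1, not +1.
Check: 129^2 - 65*16^2 = 16641 - 16640 = 1, so (x, y) = (129, 16) solves the equation, and by the theorem it is the least positive solution.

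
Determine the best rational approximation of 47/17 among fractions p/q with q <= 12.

25/9

Expand x = 47/17 as a continued fraction with the Euclidean algorithm:
  47 = 2*17 + 13, so a_0 = 2.
  17 = 1*13 + 4, so a_1 = 1.
  13 = 3*4 + 1, so a_2 = 3.
  4 = 4*1 + 0, so a_3 = 4.
so x = [2; 1, 3, 4].
Convergents (p_i = a_i*p_{i-1} + p_{i-2}, q_i = a_i*q_{i-1} + q_{i-2} with p_{-2}=0, p_{-1}=1, q_{-2}=1, q_{-1}=0), until the denominator exceeds 12:
  i=0: a_0=2, p_0 = 2*1 + 0 = 2, q_0 = 2*0 + 1 = 1.
  i=1: a_1=1, p_1 = 1*2 + 1 = 3, q_1 = 1*1 + 0 = 1.
  i=2: a_2=3, p_2 = 3*3 + 2 = 11, q_2 = 3*1 + 1 = 4.
  i=3: a_3=4, p_3 = 4*11 + 3 = 47, q_3 = 4*4 + 1 = 17.
q_3 = 17 > 12, so the last convergent with denominator <= 12 is p_2/q_2 = 11/4.
The closest fraction with denominator <= 12 is either p_2/q_2 or the intermediate fraction (k*p_2 + p_1)/(k*q_2 + q_1) with the largest k >= 1 whose denominator stays <= 12; these approach x as k grows, and every other convergent or intermediate fraction in range is farther away.
Largest k: floor((12 - q_1)/q_2) = floor((12 - 1)/4) = 2.
That gives (2*11 + 3)/(2*4 + 1) = 25/9.
Compare the errors: |x - 11/4| = |47*4 - 11*17|/(17*4) = 1/68, and |x - 25/9| = |47*9 - 25*17|/(17*9) = 2/153.
Cross-multiplying, 2*68 = 136 < 153 = 1*153, so 2/153 is smaller: the intermediate fraction 25/9 is closer to x than 11/4.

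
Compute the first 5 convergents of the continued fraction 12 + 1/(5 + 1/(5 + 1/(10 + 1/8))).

Using the convergent recurrence p_i = a_i*p_{i-1} + p_{i-2}, q_i = a_i*q_{i-1} + q_{i-2} with p_{-2}=0, p_{-1}=1, q_{-2}=1, q_{-1}=0:
  i=0: a_0=12, p_0 = 12*1 + 0 = 12, q_0 = 12*0 + 1 = 1.
  i=1: a_1=5, p_1 = 5*12 + 1 = 61, q_1 = 5*1 + 0 = 5.
  i=2: a_2=5, p_2 = 5*61 + 12 = 317, q_2 = 5*5 + 1 = 26.
  i=3: a_3=10, p_3 = 10*317 + 61 = 3231, q_3 = 10*26 + 5 = 265.
  i=4: a_4=8, p_4 = 8*3231 + 317 = 26165, q_4 = 8*265 + 26 = 2146.

12/1, 61/5, 317/26, 3231/265, 26165/2146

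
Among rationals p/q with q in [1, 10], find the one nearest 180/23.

Expand x = 180/23 as a continued fraction with the Euclidean algorithm:
  180 = 7*23 + 19, so a_0 = 7.
  23 = 1*19 + 4, so a_1 = 1.
  19 = 4*4 + 3, so a_2 = 4.
  4 = 1*3 + 1, so a_3 = 1.
  3 = 3*1 + 0, so a_4 = 3.
so x = [7; 1, 4, 1, 3].
Convergents (p_i = a_i*p_{i-1} + p_{i-2}, q_i = a_i*q_{i-1} + q_{i-2} with p_{-2}=0, p_{-1}=1, q_{-2}=1, q_{-1}=0), until the denominator exceeds 10:
  i=0: a_0=7, p_0 = 7*1 + 0 = 7, q_0 = 7*0 + 1 = 1.
  i=1: a_1=1, p_1 = 1*7 + 1 = 8, q_1 = 1*1 + 0 = 1.
  i=2: a_2=4, p_2 = 4*8 + 7 = 39, q_2 = 4*1 + 1 = 5.
  i=3: a_3=1, p_3 = 1*39 + 8 = 47, q_3 = 1*5 + 1 = 6.
  i=4: a_4=3, p_4 = 3*47 + 39 = 180, q_4 = 3*6 + 5 = 23.
q_4 = 23 > 10, so the last convergent with denominator <= 10 is p_3/q_3 = 47/6.
The closest fraction with denominator <= 10 is either p_3/q_3 or the intermediate fraction (k*p_3 + p_2)/(k*q_3 + q_2) with the largest k >= 1 whose denominator stays <= 10; these approach x as k grows, and every other convergent or intermediate fraction in range is farther away.
Largest k: floor((10 - q_2)/q_3) = floor((10 - 5)/6) = 0.
Since k = 0, no intermediate fraction beyond p_3/q_3 has denominator <= 10, so the convergent 47/6 is the closest (its error is |180*6 - 47*23|/(23*6) = 1/138).

47/6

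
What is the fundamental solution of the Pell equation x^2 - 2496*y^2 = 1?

First expand sqrt(2496) as a continued fraction. With x_i = (sqrt(2496) + m_i)/d_i and (m_0, d_0) = (0, 1): a_0 = floor(sqrt(2496)) = 49, since 49^2 = 2401 <= 2496 < 2500 = 50^2.
Iterate m_{i+1} = d_i*a_i - m_i, d_{i+1} = (2496 - m_{i+1}^2)/d_i, a_{i+1} = floor((a_0 + m_{i+1})/d_{i+1}):
  m_1 = 1*49 - 0 = 49, d_1 = (2496 - 49^2)/1 = 95/1 = 95, a_1 = floor((49 + 49)/95) = 1.
  m_2 = 95*1 - 49 = 46, d_2 = (2496 - 46^2)/95 = 380/95 = 4, a_2 = floor((49 + 46)/4) = 23.
  m_3 = 4*23 - 46 = 46, d_3 = (2496 - 46^2)/4 = 380/4 = 95, a_3 = floor((49 + 46)/95) = 1.
  m_4 = 95*1 - 46 = 49, d_4 = (2496 - 49^2)/95 = 95/95 = 1, a_4 = floor((49 + 49)/1) = 98.
  m_5 = 1*98 - 49 = 49, d_5 = (2496 - 49^2)/1 = 95/1 = 95: (m_5, d_5) = (m_1, d_1) = (49, 95), so from here the quotients repeat a_1, ..., a_4; the period length is 4.
So sqrt(2496) = [49; (1, 23, 1, 98)] with period length k = 4.
k is even, so the fundamental solution of x^2 - 2496y^2 = 1 is (p_{k-1}, q_{k-1}) = (p_3, q_3); compute convergents through index 3.
Convergents (p_i = a_i*p_{i-1} + p_{i-2}, q_i = a_i*q_{i-1} + q_{i-2} with p_{-2}=0, p_{-1}=1, q_{-2}=1, q_{-1}=0):
  i=0: a_0=49, p_0 = 49*1 + 0 = 49, q_0 = 49*0 + 1 = 1.
  i=1: a_1=1, p_1 = 1*49 + 1 = 50, q_1 = 1*1 + 0 = 1.
  i=2: a_2=23, p_2 = 23*50 + 49 = 1199, q_2 = 23*1 + 1 = 24.
  i=3: a_3=1, p_3 = 1*1199 + 50 = 1249, q_3 = 1*24 + 1 = 25.
Check: 1249^2 - 2496*25^2 = 1560001 - 1560000 = 1, so (x, y) = (1249, 25) solves the equation, and by the theorem it is the least positive solution.

(x, y) = (1249, 25)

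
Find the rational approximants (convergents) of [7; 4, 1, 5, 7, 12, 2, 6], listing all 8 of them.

Using the convergent recurrence p_i = a_i*p_{i-1} + p_{i-2}, q_i = a_i*q_{i-1} + q_{i-2} with p_{-2}=0, p_{-1}=1, q_{-2}=1, q_{-1}=0:
  i=0: a_0=7, p_0 = 7*1 + 0 = 7, q_0 = 7*0 + 1 = 1.
  i=1: a_1=4, p_1 = 4*7 + 1 = 29, q_1 = 4*1 + 0 = 4.
  i=2: a_2=1, p_2 = 1*29 + 7 = 36, q_2 = 1*4 + 1 = 5.
  i=3: a_3=5, p_3 = 5*36 + 29 = 209, q_3 = 5*5 + 4 = 29.
  i=4: a_4=7, p_4 = 7*209 + 36 = 1499, q_4 = 7*29 + 5 = 208.
  i=5: a_5=12, p_5 = 12*1499 + 209 = 18197, q_5 = 12*208 + 29 = 2525.
  i=6: a_6=2, p_6 = 2*18197 + 1499 = 37893, q_6 = 2*2525 + 208 = 5258.
  i=7: a_7=6, p_7 = 6*37893 + 18197 = 245555, q_7 = 6*5258 + 2525 = 34073.

7/1, 29/4, 36/5, 209/29, 1499/208, 18197/2525, 37893/5258, 245555/34073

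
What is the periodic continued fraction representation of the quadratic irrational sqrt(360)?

[18; (1, 36)]

Write x_i = (sqrt(360) + m_i)/d_i with (m_0, d_0) = (0, 1). a_0 = floor(sqrt(360)) = 18, since 18^2 = 324 <= 360 < 361 = 19^2.
Iterate m_{i+1} = d_i*a_i - m_i, d_{i+1} = (360 - m_{i+1}^2)/d_i, a_{i+1} = floor((a_0 + m_{i+1})/d_{i+1}):
  m_1 = 1*18 - 0 = 18, d_1 = (360 - 18^2)/1 = 36/1 = 36, a_1 = floor((18 + 18)/36) = 1.
  m_2 = 36*1 - 18 = 18, d_2 = (360 - 18^2)/36 = 36/36 = 1, a_2 = floor((18 + 18)/1) = 36.
  m_3 = 1*36 - 18 = 18, d_3 = (360 - 18^2)/1 = 36/1 = 36: (m_3, d_3) = (m_1, d_1) = (18, 36), so from here the quotients repeat a_1, a_2; the period length is 2.
Hence the expansion of sqrt(360) is a_0 = 18 followed by the repeating block 1, 36 (period 2).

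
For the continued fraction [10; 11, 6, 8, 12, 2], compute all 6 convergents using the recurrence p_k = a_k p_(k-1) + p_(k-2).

10/1, 111/11, 676/67, 5519/547, 66904/6631, 139327/13809

Using the convergent recurrence p_i = a_i*p_{i-1} + p_{i-2}, q_i = a_i*q_{i-1} + q_{i-2} with p_{-2}=0, p_{-1}=1, q_{-2}=1, q_{-1}=0:
  i=0: a_0=10, p_0 = 10*1 + 0 = 10, q_0 = 10*0 + 1 = 1.
  i=1: a_1=11, p_1 = 11*10 + 1 = 111, q_1 = 11*1 + 0 = 11.
  i=2: a_2=6, p_2 = 6*111 + 10 = 676, q_2 = 6*11 + 1 = 67.
  i=3: a_3=8, p_3 = 8*676 + 111 = 5519, q_3 = 8*67 + 11 = 547.
  i=4: a_4=12, p_4 = 12*5519 + 676 = 66904, q_4 = 12*547 + 67 = 6631.
  i=5: a_5=2, p_5 = 2*66904 + 5519 = 139327, q_5 = 2*6631 + 547 = 13809.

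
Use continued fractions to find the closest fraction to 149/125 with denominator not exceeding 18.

19/16

Expand x = 149/125 as a continued fraction with the Euclidean algorithm:
  149 = 1*125 + 24, so a_0 = 1.
  125 = 5*24 + 5, so a_1 = 5.
  24 = 4*5 + 4, so a_2 = 4.
  5 = 1*4 + 1, so a_3 = 1.
  4 = 4*1 + 0, so a_4 = 4.
so x = [1; 5, 4, 1, 4].
Convergents (p_i = a_i*p_{i-1} + p_{i-2}, q_i = a_i*q_{i-1} + q_{i-2} with p_{-2}=0, p_{-1}=1, q_{-2}=1, q_{-1}=0), until the denominator exceeds 18:
  i=0: a_0=1, p_0 = 1*1 + 0 = 1, q_0 = 1*0 + 1 = 1.
  i=1: a_1=5, p_1 = 5*1 + 1 = 6, q_1 = 5*1 + 0 = 5.
  i=2: a_2=4, p_2 = 4*6 + 1 = 25, q_2 = 4*5 + 1 = 21.
q_2 = 21 > 18, so the last convergent with denominator <= 18 is p_1/q_1 = 6/5.
The closest fraction with denominator <= 18 is either p_1/q_1 or the intermediate fraction (k*p_1 + p_0)/(k*q_1 + q_0) with the largest k >= 1 whose denominator stays <= 18; these approach x as k grows, and every other convergent or intermediate fraction in range is farther away.
Largest k: floor((18 - q_0)/q_1) = floor((18 - 1)/5) = 3.
That gives (3*6 + 1)/(3*5 + 1) = 19/16.
Compare the errors: |x - 6/5| = |149*5 - 6*125|/(125*5) = 5/625, and |x - 19/16| = |149*16 - 19*125|/(125*16) = 9/2000.
Cross-multiplying, 9*625 = 5625 < 10000 = 5*2000, so 9/2000 is smaller: the intermediate fraction 19/16 is closer to x than 6/5.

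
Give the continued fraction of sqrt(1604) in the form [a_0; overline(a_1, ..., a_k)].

Write x_i = (sqrt(1604) + m_i)/d_i with (m_0, d_0) = (0, 1). a_0 = floor(sqrt(1604)) = 40, since 40^2 = 1600 <= 1604 < 1681 = 41^2.
Iterate m_{i+1} = d_i*a_i - m_i, d_{i+1} = (1604 - m_{i+1}^2)/d_i, a_{i+1} = floor((a_0 + m_{i+1})/d_{i+1}):
  m_1 = 1*40 - 0 = 40, d_1 = (1604 - 40^2)/1 = 4/1 = 4, a_1 = floor((40 + 40)/4) = 20.
  m_2 = 4*20 - 40 = 40, d_2 = (1604 - 40^2)/4 = 4/4 = 1, a_2 = floor((40 + 40)/1) = 80.
  m_3 = 1*80 - 40 = 40, d_3 = (1604 - 40^2)/1 = 4/1 = 4: (m_3, d_3) = (m_1, d_1) = (40, 4), so from here the quotients repeat a_1, a_2; the period length is 2.
Hence the expansion of sqrt(1604) is a_0 = 40 followed by the repeating block 20, 80 (period 2).

[40; overline(20, 80)]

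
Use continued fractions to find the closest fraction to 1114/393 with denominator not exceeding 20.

17/6

Expand x = 1114/393 as a continued fraction with the Euclidean algorithm:
  1114 = 2*393 + 328, so a_0 = 2.
  393 = 1*328 + 65, so a_1 = 1.
  328 = 5*65 + 3, so a_2 = 5.
  65 = 21*3 + 2, so a_3 = 21.
  3 = 1*2 + 1, so a_4 = 1.
  2 = 2*1 + 0, so a_5 = 2.
so x = [2; 1, 5, 21, 1, 2].
Convergents (p_i = a_i*p_{i-1} + p_{i-2}, q_i = a_i*q_{i-1} + q_{i-2} with p_{-2}=0, p_{-1}=1, q_{-2}=1, q_{-1}=0), until the denominator exceeds 20:
  i=0: a_0=2, p_0 = 2*1 + 0 = 2, q_0 = 2*0 + 1 = 1.
  i=1: a_1=1, p_1 = 1*2 + 1 = 3, q_1 = 1*1 + 0 = 1.
  i=2: a_2=5, p_2 = 5*3 + 2 = 17, q_2 = 5*1 + 1 = 6.
  i=3: a_3=21, p_3 = 21*17 + 3 = 360, q_3 = 21*6 + 1 = 127.
q_3 = 127 > 20, so the last convergent with denominator <= 20 is p_2/q_2 = 17/6.
The closest fraction with denominator <= 20 is either p_2/q_2 or the intermediate fraction (k*p_2 + p_1)/(k*q_2 + q_1) with the largest k >= 1 whose denominator stays <= 20; these approach x as k grows, and every other convergent or intermediate fraction in range is farther away.
Largest k: floor((20 - q_1)/q_2) = floor((20 - 1)/6) = 3.
That gives (3*17 + 3)/(3*6 + 1) = 54/19.
Compare the errors: |x - 17/6| = |1114*6 - 17*393|/(393*6) = 3/2358, and |x - 54/19| = |1114*19 - 54*393|/(393*19) = 56/7467.
Cross-multiplying, 3*7467 = 22401 < 132048 = 56*2358, so 3/2358 is smaller: the convergent 17/6 is closer to x than 54/19.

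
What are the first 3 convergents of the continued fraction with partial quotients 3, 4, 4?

Using the convergent recurrence p_i = a_i*p_{i-1} + p_{i-2}, q_i = a_i*q_{i-1} + q_{i-2} with p_{-2}=0, p_{-1}=1, q_{-2}=1, q_{-1}=0:
  i=0: a_0=3, p_0 = 3*1 + 0 = 3, q_0 = 3*0 + 1 = 1.
  i=1: a_1=4, p_1 = 4*3 + 1 = 13, q_1 = 4*1 + 0 = 4.
  i=2: a_2=4, p_2 = 4*13 + 3 = 55, q_2 = 4*4 + 1 = 17.

3/1, 13/4, 55/17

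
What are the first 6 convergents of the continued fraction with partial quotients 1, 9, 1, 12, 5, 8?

1/1, 10/9, 11/10, 142/129, 721/655, 5910/5369

Using the convergent recurrence p_i = a_i*p_{i-1} + p_{i-2}, q_i = a_i*q_{i-1} + q_{i-2} with p_{-2}=0, p_{-1}=1, q_{-2}=1, q_{-1}=0:
  i=0: a_0=1, p_0 = 1*1 + 0 = 1, q_0 = 1*0 + 1 = 1.
  i=1: a_1=9, p_1 = 9*1 + 1 = 10, q_1 = 9*1 + 0 = 9.
  i=2: a_2=1, p_2 = 1*10 + 1 = 11, q_2 = 1*9 + 1 = 10.
  i=3: a_3=12, p_3 = 12*11 + 10 = 142, q_3 = 12*10 + 9 = 129.
  i=4: a_4=5, p_4 = 5*142 + 11 = 721, q_4 = 5*129 + 10 = 655.
  i=5: a_5=8, p_5 = 8*721 + 142 = 5910, q_5 = 8*655 + 129 = 5369.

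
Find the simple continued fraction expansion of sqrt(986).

Write x_i = (sqrt(986) + m_i)/d_i with (m_0, d_0) = (0, 1). a_0 = floor(sqrt(986)) = 31, since 31^2 = 961 <= 986 < 1024 = 32^2.
Iterate m_{i+1} = d_i*a_i - m_i, d_{i+1} = (986 - m_{i+1}^2)/d_i, a_{i+1} = floor((a_0 + m_{i+1})/d_{i+1}):
  m_1 = 1*31 - 0 = 31, d_1 = (986 - 31^2)/1 = 25/1 = 25, a_1 = floor((31 + 31)/25) = 2.
  m_2 = 25*2 - 31 = 19, d_2 = (986 - 19^2)/25 = 625/25 = 25, a_2 = floor((31 + 19)/25) = 2.
  m_3 = 25*2 - 19 = 31, d_3 = (986 - 31^2)/25 = 25/25 = 1, a_3 = floor((31 + 31)/1) = 62.
  m_4 = 1*62 - 31 = 31, d_4 = (986 - 31^2)/1 = 25/1 = 25: (m_4, d_4) = (m_1, d_1) = (31, 25), so from here the quotients repeat a_1, ..., a_3; the period length is 3.
Hence the expansion of sqrt(986) is a_0 = 31 followed by the repeating block 2, 2, 62 (period 3).

[31; (2, 2, 62)]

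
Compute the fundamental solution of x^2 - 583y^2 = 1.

(x, y) = (8429543, 349116)

First expand sqrt(583) as a continued fraction. With x_i = (sqrt(583) + m_i)/d_i and (m_0, d_0) = (0, 1): a_0 = floor(sqrt(583)) = 24, since 24^2 = 576 <= 583 < 625 = 25^2.
Iterate m_{i+1} = d_i*a_i - m_i, d_{i+1} = (583 - m_{i+1}^2)/d_i, a_{i+1} = floor((a_0 + m_{i+1})/d_{i+1}):
  m_1 = 1*24 - 0 = 24, d_1 = (583 - 24^2)/1 = 7/1 = 7, a_1 = floor((24 + 24)/7) = 6.
  m_2 = 7*6 - 24 = 18, d_2 = (583 - 18^2)/7 = 259/7 = 37, a_2 = floor((24 + 18)/37) = 1.
  m_3 = 37*1 - 18 = 19, d_3 = (583 - 19^2)/37 = 222/37 = 6, a_3 = floor((24 + 19)/6) = 7.
  m_4 = 6*7 - 19 = 23, d_4 = (583 - 23^2)/6 = 54/6 = 9, a_4 = floor((24 + 23)/9) = 5.
  m_5 = 9*5 - 23 = 22, d_5 = (583 - 22^2)/9 = 99/9 = 11, a_5 = floor((24 + 22)/11) = 4.
  m_6 = 11*4 - 22 = 22, d_6 = (583 - 22^2)/11 = 99/11 = 9, a_6 = floor((24 + 22)/9) = 5.
  m_7 = 9*5 - 22 = 23, d_7 = (583 - 23^2)/9 = 54/9 = 6, a_7 = floor((24 + 23)/6) = 7.
  m_8 = 6*7 - 23 = 19, d_8 = (583 - 19^2)/6 = 222/6 = 37, a_8 = floor((24 + 19)/37) = 1.
  m_9 = 37*1 - 19 = 18, d_9 = (583 - 18^2)/37 = 259/37 = 7, a_9 = floor((24 + 18)/7) = 6.
  m_10 = 7*6 - 18 = 24, d_10 = (583 - 24^2)/7 = 7/7 = 1, a_10 = floor((24 + 24)/1) = 48.
  m_11 = 1*48 - 24 = 24, d_11 = (583 - 24^2)/1 = 7/1 = 7: (m_11, d_11) = (m_1, d_1) = (24, 7), so from here the quotients repeat a_1, ..., a_10; the period length is 10.
So sqrt(583) = [24; (6, 1, 7, 5, 4, 5, 7, 1, 6, 48)] with period length k = 10.
k is even, so the fundamental solution of x^2 - 583y^2 = 1 is (p_{k-1}, q_{k-1}) = (p_9, q_9); compute convergents through index 9.
Convergents (p_i = a_i*p_{i-1} + p_{i-2}, q_i = a_i*q_{i-1} + q_{i-2} with p_{-2}=0, p_{-1}=1, q_{-2}=1, q_{-1}=0):
  i=0: a_0=24, p_0 = 24*1 + 0 = 24, q_0 = 24*0 + 1 = 1.
  i=1: a_1=6, p_1 = 6*24 + 1 = 145, q_1 = 6*1 + 0 = 6.
  i=2: a_2=1, p_2 = 1*145 + 24 = 169, q_2 = 1*6 + 1 = 7.
  i=3: a_3=7, p_3 = 7*169 + 145 = 1328, q_3 = 7*7 + 6 = 55.
  i=4: a_4=5, p_4 = 5*1328 + 169 = 6809, q_4 = 5*55 + 7 = 282.
  i=5: a_5=4, p_5 = 4*6809 + 1328 = 28564, q_5 = 4*282 + 55 = 1183.
  i=6: a_6=5, p_6 = 5*28564 + 6809 = 149629, q_6 = 5*1183 + 282 = 6197.
  i=7: a_7=7, p_7 = 7*149629 + 28564 = 1075967, q_7 = 7*6197 + 1183 = 44562.
  i=8: a_8=1, p_8 = 1*1075967 + 149629 = 1225596, q_8 = 1*44562 + 6197 = 50759.
  i=9: a_9=6, p_9 = 6*1225596 + 1075967 = 8429543, q_9 = 6*50759 + 44562 = 349116.
Check: 8429543^2 - 583*349116^2 = 71057195188849 - 71057195188848 = 1, so (x, y) = (8429543, 349116) solves the equation, and by the theorem it is the least positive solution.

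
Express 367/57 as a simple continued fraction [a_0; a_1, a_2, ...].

[6; 2, 3, 1, 1, 3]

Run the Euclidean algorithm on 367 and 57; the successive quotients are the partial quotients a_0, a_1, ... (each step inverts the fractional part left over by the previous one):
  367 = 6*57 + 25, so a_0 = 6.
  57 = 2*25 + 7, so a_1 = 2.
  25 = 3*7 + 4, so a_2 = 3.
  7 = 1*4 + 3, so a_3 = 1.
  4 = 1*3 + 1, so a_4 = 1.
  3 = 3*1 + 0, so a_5 = 3.
The remainder reaches 0 after 6 divisions, so the expansion has 6 partial quotients, read off in order.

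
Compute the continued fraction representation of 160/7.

[22; 1, 6]

Run the Euclidean algorithm on 160 and 7; the successive quotients are the partial quotients a_0, a_1, ... (each step inverts the fractional part left over by the previous one):
  160 = 22*7 + 6, so a_0 = 22.
  7 = 1*6 + 1, so a_1 = 1.
  6 = 6*1 + 0, so a_2 = 6.
The remainder reaches 0 after 3 divisions, so the expansion has 3 partial quotients, read off in order.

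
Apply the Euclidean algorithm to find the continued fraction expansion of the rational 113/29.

Run the Euclidean algorithm on 113 and 29; the successive quotients are the partial quotients a_0, a_1, ... (each step inverts the fractional part left over by the previous one):
  113 = 3*29 + 26, so a_0 = 3.
  29 = 1*26 + 3, so a_1 = 1.
  26 = 8*3 + 2, so a_2 = 8.
  3 = 1*2 + 1, so a_3 = 1.
  2 = 2*1 + 0, so a_4 = 2.
The remainder reaches 0 after 5 divisions, so the expansion has 5 partial quotients, read off in order.

[3; 1, 8, 1, 2]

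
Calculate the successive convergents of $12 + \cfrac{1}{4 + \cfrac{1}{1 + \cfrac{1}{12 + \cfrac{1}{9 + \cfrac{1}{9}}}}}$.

12/1, 49/4, 61/5, 781/64, 7090/581, 64591/5293

Using the convergent recurrence p_i = a_i*p_{i-1} + p_{i-2}, q_i = a_i*q_{i-1} + q_{i-2} with p_{-2}=0, p_{-1}=1, q_{-2}=1, q_{-1}=0:
  i=0: a_0=12, p_0 = 12*1 + 0 = 12, q_0 = 12*0 + 1 = 1.
  i=1: a_1=4, p_1 = 4*12 + 1 = 49, q_1 = 4*1 + 0 = 4.
  i=2: a_2=1, p_2 = 1*49 + 12 = 61, q_2 = 1*4 + 1 = 5.
  i=3: a_3=12, p_3 = 12*61 + 49 = 781, q_3 = 12*5 + 4 = 64.
  i=4: a_4=9, p_4 = 9*781 + 61 = 7090, q_4 = 9*64 + 5 = 581.
  i=5: a_5=9, p_5 = 9*7090 + 781 = 64591, q_5 = 9*581 + 64 = 5293.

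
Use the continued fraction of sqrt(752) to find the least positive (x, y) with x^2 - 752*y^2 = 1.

First expand sqrt(752) as a continued fraction. With x_i = (sqrt(752) + m_i)/d_i and (m_0, d_0) = (0, 1): a_0 = floor(sqrt(752)) = 27, since 27^2 = 729 <= 752 < 784 = 28^2.
Iterate m_{i+1} = d_i*a_i - m_i, d_{i+1} = (752 - m_{i+1}^2)/d_i, a_{i+1} = floor((a_0 + m_{i+1})/d_{i+1}):
  m_1 = 1*27 - 0 = 27, d_1 = (752 - 27^2)/1 = 23/1 = 23, a_1 = floor((27 + 27)/23) = 2.
  m_2 = 23*2 - 27 = 19, d_2 = (752 - 19^2)/23 = 391/23 = 17, a_2 = floor((27 + 19)/17) = 2.
  m_3 = 17*2 - 19 = 15, d_3 = (752 - 15^2)/17 = 527/17 = 31, a_3 = floor((27 + 15)/31) = 1.
  m_4 = 31*1 - 15 = 16, d_4 = (752 - 16^2)/31 = 496/31 = 16, a_4 = floor((27 + 16)/16) = 2.
  m_5 = 16*2 - 16 = 16, d_5 = (752 - 16^2)/16 = 496/16 = 31, a_5 = floor((27 + 16)/31) = 1.
  m_6 = 31*1 - 16 = 15, d_6 = (752 - 15^2)/31 = 527/31 = 17, a_6 = floor((27 + 15)/17) = 2.
  m_7 = 17*2 - 15 = 19, d_7 = (752 - 19^2)/17 = 391/17 = 23, a_7 = floor((27 + 19)/23) = 2.
  m_8 = 23*2 - 19 = 27, d_8 = (752 - 27^2)/23 = 23/23 = 1, a_8 = floor((27 + 27)/1) = 54.
  m_9 = 1*54 - 27 = 27, d_9 = (752 - 27^2)/1 = 23/1 = 23: (m_9, d_9) = (m_1, d_1) = (27, 23), so from here the quotients repeat a_1, ..., a_8; the period length is 8.
So sqrt(752) = [27; (2, 2, 1, 2, 1, 2, 2, 54)] with period length k = 8.
k is even, so the fundamental solution of x^2 - 752y^2 = 1 is (p_{k-1}, q_{k-1}) = (p_7, q_7); compute convergents through index 7.
Convergents (p_i = a_i*p_{i-1} + p_{i-2}, q_i = a_i*q_{i-1} + q_{i-2} with p_{-2}=0, p_{-1}=1, q_{-2}=1, q_{-1}=0):
  i=0: a_0=27, p_0 = 27*1 + 0 = 27, q_0 = 27*0 + 1 = 1.
  i=1: a_1=2, p_1 = 2*27 + 1 = 55, q_1 = 2*1 + 0 = 2.
  i=2: a_2=2, p_2 = 2*55 + 27 = 137, q_2 = 2*2 + 1 = 5.
  i=3: a_3=1, p_3 = 1*137 + 55 = 192, q_3 = 1*5 + 2 = 7.
  i=4: a_4=2, p_4 = 2*192 + 137 = 521, q_4 = 2*7 + 5 = 19.
  i=5: a_5=1, p_5 = 1*521 + 192 = 713, q_5 = 1*19 + 7 = 26.
  i=6: a_6=2, p_6 = 2*713 + 521 = 1947, q_6 = 2*26 + 19 = 71.
  i=7: a_7=2, p_7 = 2*1947 + 713 = 4607, q_7 = 2*71 + 26 = 168.
Check: 4607^2 - 752*168^2 = 21224449 - 21224448 = 1, so (x, y) = (4607, 168) solves the equation, and by the theorem it is the least positive solution.

(x, y) = (4607, 168)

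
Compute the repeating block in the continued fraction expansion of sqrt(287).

Write x_i = (sqrt(287) + m_i)/d_i with (m_0, d_0) = (0, 1). a_0 = floor(sqrt(287)) = 16, since 16^2 = 256 <= 287 < 289 = 17^2.
Iterate m_{i+1} = d_i*a_i - m_i, d_{i+1} = (287 - m_{i+1}^2)/d_i, a_{i+1} = floor((a_0 + m_{i+1})/d_{i+1}):
  m_1 = 1*16 - 0 = 16, d_1 = (287 - 16^2)/1 = 31/1 = 31, a_1 = floor((16 + 16)/31) = 1.
  m_2 = 31*1 - 16 = 15, d_2 = (287 - 15^2)/31 = 62/31 = 2, a_2 = floor((16 + 15)/2) = 15.
  m_3 = 2*15 - 15 = 15, d_3 = (287 - 15^2)/2 = 62/2 = 31, a_3 = floor((16 + 15)/31) = 1.
  m_4 = 31*1 - 15 = 16, d_4 = (287 - 16^2)/31 = 31/31 = 1, a_4 = floor((16 + 16)/1) = 32.
  m_5 = 1*32 - 16 = 16, d_5 = (287 - 16^2)/1 = 31/1 = 31: (m_5, d_5) = (m_1, d_1) = (16, 31), so from here the quotients repeat a_1, ..., a_4; the period length is 4.
Hence the expansion of sqrt(287) is a_0 = 16 followed by the repeating block 1, 15, 1, 32 (period 4).

[16; (1, 15, 1, 32)]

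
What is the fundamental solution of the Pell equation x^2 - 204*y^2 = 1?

(x, y) = (4999, 350)

First expand sqrt(204) as a continued fraction. With x_i = (sqrt(204) + m_i)/d_i and (m_0, d_0) = (0, 1): a_0 = floor(sqrt(204)) = 14, since 14^2 = 196 <= 204 < 225 = 15^2.
Iterate m_{i+1} = d_i*a_i - m_i, d_{i+1} = (204 - m_{i+1}^2)/d_i, a_{i+1} = floor((a_0 + m_{i+1})/d_{i+1}):
  m_1 = 1*14 - 0 = 14, d_1 = (204 - 14^2)/1 = 8/1 = 8, a_1 = floor((14 + 14)/8) = 3.
  m_2 = 8*3 - 14 = 10, d_2 = (204 - 10^2)/8 = 104/8 = 13, a_2 = floor((14 + 10)/13) = 1.
  m_3 = 13*1 - 10 = 3, d_3 = (204 - 3^2)/13 = 195/13 = 15, a_3 = floor((14 + 3)/15) = 1.
  m_4 = 15*1 - 3 = 12, d_4 = (204 - 12^2)/15 = 60/15 = 4, a_4 = floor((14 + 12)/4) = 6.
  m_5 = 4*6 - 12 = 12, d_5 = (204 - 12^2)/4 = 60/4 = 15, a_5 = floor((14 + 12)/15) = 1.
  m_6 = 15*1 - 12 = 3, d_6 = (204 - 3^2)/15 = 195/15 = 13, a_6 = floor((14 + 3)/13) = 1.
  m_7 = 13*1 - 3 = 10, d_7 = (204 - 10^2)/13 = 104/13 = 8, a_7 = floor((14 + 10)/8) = 3.
  m_8 = 8*3 - 10 = 14, d_8 = (204 - 14^2)/8 = 8/8 = 1, a_8 = floor((14 + 14)/1) = 28.
  m_9 = 1*28 - 14 = 14, d_9 = (204 - 14^2)/1 = 8/1 = 8: (m_9, d_9) = (m_1, d_1) = (14, 8), so from here the quotients repeat a_1, ..., a_8; the period length is 8.
So sqrt(204) = [14; (3, 1, 1, 6, 1, 1, 3, 28)] with period length k = 8.
k is even, so the fundamental solution of x^2 - 204y^2 = 1 is (p_{k-1}, q_{k-1}) = (p_7, q_7); compute convergents through index 7.
Convergents (p_i = a_i*p_{i-1} + p_{i-2}, q_i = a_i*q_{i-1} + q_{i-2} with p_{-2}=0, p_{-1}=1, q_{-2}=1, q_{-1}=0):
  i=0: a_0=14, p_0 = 14*1 + 0 = 14, q_0 = 14*0 + 1 = 1.
  i=1: a_1=3, p_1 = 3*14 + 1 = 43, q_1 = 3*1 + 0 = 3.
  i=2: a_2=1, p_2 = 1*43 + 14 = 57, q_2 = 1*3 + 1 = 4.
  i=3: a_3=1, p_3 = 1*57 + 43 = 100, q_3 = 1*4 + 3 = 7.
  i=4: a_4=6, p_4 = 6*100 + 57 = 657, q_4 = 6*7 + 4 = 46.
  i=5: a_5=1, p_5 = 1*657 + 100 = 757, q_5 = 1*46 + 7 = 53.
  i=6: a_6=1, p_6 = 1*757 + 657 = 1414, q_6 = 1*53 + 46 = 99.
  i=7: a_7=3, p_7 = 3*1414 + 757 = 4999, q_7 = 3*99 + 53 = 350.
Check: 4999^2 - 204*350^2 = 24990001 - 24990000 = 1, so (x, y) = (4999, 350) solves the equation, and by the theorem it is the least positive solution.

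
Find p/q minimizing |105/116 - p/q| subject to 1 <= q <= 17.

Expand x = 105/116 as a continued fraction with the Euclidean algorithm:
  105 = 0*116 + 105, so a_0 = 0.
  116 = 1*105 + 11, so a_1 = 1.
  105 = 9*11 + 6, so a_2 = 9.
  11 = 1*6 + 5, so a_3 = 1.
  6 = 1*5 + 1, so a_4 = 1.
  5 = 5*1 + 0, so a_5 = 5.
so x = [0; 1, 9, 1, 1, 5].
Convergents (p_i = a_i*p_{i-1} + p_{i-2}, q_i = a_i*q_{i-1} + q_{i-2} with p_{-2}=0, p_{-1}=1, q_{-2}=1, q_{-1}=0), until the denominator exceeds 17:
  i=0: a_0=0, p_0 = 0*1 + 0 = 0, q_0 = 0*0 + 1 = 1.
  i=1: a_1=1, p_1 = 1*0 + 1 = 1, q_1 = 1*1 + 0 = 1.
  i=2: a_2=9, p_2 = 9*1 + 0 = 9, q_2 = 9*1 + 1 = 10.
  i=3: a_3=1, p_3 = 1*9 + 1 = 10, q_3 = 1*10 + 1 = 11.
  i=4: a_4=1, p_4 = 1*10 + 9 = 19, q_4 = 1*11 + 10 = 21.
q_4 = 21 > 17, so the last convergent with denominator <= 17 is p_3/q_3 = 10/11.
The closest fraction with denominator <= 17 is either p_3/q_3 or the intermediate fraction (k*p_3 + p_2)/(k*q_3 + q_2) with the largest k >= 1 whose denominator stays <= 17; these approach x as k grows, and every other convergent or intermediate fraction in range is farther away.
Largest k: floor((17 - q_2)/q_3) = floor((17 - 10)/11) = 0.
Since k = 0, no intermediate fraction beyond p_3/q_3 has denominator <= 17, so the convergent 10/11 is the closest (its error is |105*11 - 10*116|/(116*11) = 5/1276).

10/11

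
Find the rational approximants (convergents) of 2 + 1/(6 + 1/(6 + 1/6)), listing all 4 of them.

Using the convergent recurrence p_i = a_i*p_{i-1} + p_{i-2}, q_i = a_i*q_{i-1} + q_{i-2} with p_{-2}=0, p_{-1}=1, q_{-2}=1, q_{-1}=0:
  i=0: a_0=2, p_0 = 2*1 + 0 = 2, q_0 = 2*0 + 1 = 1.
  i=1: a_1=6, p_1 = 6*2 + 1 = 13, q_1 = 6*1 + 0 = 6.
  i=2: a_2=6, p_2 = 6*13 + 2 = 80, q_2 = 6*6 + 1 = 37.
  i=3: a_3=6, p_3 = 6*80 + 13 = 493, q_3 = 6*37 + 6 = 228.

2/1, 13/6, 80/37, 493/228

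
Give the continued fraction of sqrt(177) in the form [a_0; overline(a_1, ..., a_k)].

Write x_i = (sqrt(177) + m_i)/d_i with (m_0, d_0) = (0, 1). a_0 = floor(sqrt(177)) = 13, since 13^2 = 169 <= 177 < 196 = 14^2.
Iterate m_{i+1} = d_i*a_i - m_i, d_{i+1} = (177 - m_{i+1}^2)/d_i, a_{i+1} = floor((a_0 + m_{i+1})/d_{i+1}):
  m_1 = 1*13 - 0 = 13, d_1 = (177 - 13^2)/1 = 8/1 = 8, a_1 = floor((13 + 13)/8) = 3.
  m_2 = 8*3 - 13 = 11, d_2 = (177 - 11^2)/8 = 56/8 = 7, a_2 = floor((13 + 11)/7) = 3.
  m_3 = 7*3 - 11 = 10, d_3 = (177 - 10^2)/7 = 77/7 = 11, a_3 = floor((13 + 10)/11) = 2.
  m_4 = 11*2 - 10 = 12, d_4 = (177 - 12^2)/11 = 33/11 = 3, a_4 = floor((13 + 12)/3) = 8.
  m_5 = 3*8 - 12 = 12, d_5 = (177 - 12^2)/3 = 33/3 = 11, a_5 = floor((13 + 12)/11) = 2.
  m_6 = 11*2 - 12 = 10, d_6 = (177 - 10^2)/11 = 77/11 = 7, a_6 = floor((13 + 10)/7) = 3.
  m_7 = 7*3 - 10 = 11, d_7 = (177 - 11^2)/7 = 56/7 = 8, a_7 = floor((13 + 11)/8) = 3.
  m_8 = 8*3 - 11 = 13, d_8 = (177 - 13^2)/8 = 8/8 = 1, a_8 = floor((13 + 13)/1) = 26.
  m_9 = 1*26 - 13 = 13, d_9 = (177 - 13^2)/1 = 8/1 = 8: (m_9, d_9) = (m_1, d_1) = (13, 8), so from here the quotients repeat a_1, ..., a_8; the period length is 8.
Hence the expansion of sqrt(177) is a_0 = 13 followed by the repeating block 3, 3, 2, 8, 2, 3, 3, 26 (period 8).

[13; overline(3, 3, 2, 8, 2, 3, 3, 26)]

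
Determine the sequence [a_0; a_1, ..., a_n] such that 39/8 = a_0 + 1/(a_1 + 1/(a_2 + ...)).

Run the Euclidean algorithm on 39 and 8; the successive quotients are the partial quotients a_0, a_1, ... (each step inverts the fractional part left over by the previous one):
  39 = 4*8 + 7, so a_0 = 4.
  8 = 1*7 + 1, so a_1 = 1.
  7 = 7*1 + 0, so a_2 = 7.
The remainder reaches 0 after 3 divisions, so the expansion has 3 partial quotients, read off in order.

[4; 1, 7]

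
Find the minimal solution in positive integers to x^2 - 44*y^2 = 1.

First expand sqrt(44) as a continued fraction. With x_i = (sqrt(44) + m_i)/d_i and (m_0, d_0) = (0, 1): a_0 = floor(sqrt(44)) = 6, since 6^2 = 36 <= 44 < 49 = 7^2.
Iterate m_{i+1} = d_i*a_i - m_i, d_{i+1} = (44 - m_{i+1}^2)/d_i, a_{i+1} = floor((a_0 + m_{i+1})/d_{i+1}):
  m_1 = 1*6 - 0 = 6, d_1 = (44 - 6^2)/1 = 8/1 = 8, a_1 = floor((6 + 6)/8) = 1.
  m_2 = 8*1 - 6 = 2, d_2 = (44 - 2^2)/8 = 40/8 = 5, a_2 = floor((6 + 2)/5) = 1.
  m_3 = 5*1 - 2 = 3, d_3 = (44 - 3^2)/5 = 35/5 = 7, a_3 = floor((6 + 3)/7) = 1.
  m_4 = 7*1 - 3 = 4, d_4 = (44 - 4^2)/7 = 28/7 = 4, a_4 = floor((6 + 4)/4) = 2.
  m_5 = 4*2 - 4 = 4, d_5 = (44 - 4^2)/4 = 28/4 = 7, a_5 = floor((6 + 4)/7) = 1.
  m_6 = 7*1 - 4 = 3, d_6 = (44 - 3^2)/7 = 35/7 = 5, a_6 = floor((6 + 3)/5) = 1.
  m_7 = 5*1 - 3 = 2, d_7 = (44 - 2^2)/5 = 40/5 = 8, a_7 = floor((6 + 2)/8) = 1.
  m_8 = 8*1 - 2 = 6, d_8 = (44 - 6^2)/8 = 8/8 = 1, a_8 = floor((6 + 6)/1) = 12.
  m_9 = 1*12 - 6 = 6, d_9 = (44 - 6^2)/1 = 8/1 = 8: (m_9, d_9) = (m_1, d_1) = (6, 8), so from here the quotients repeat a_1, ..., a_8; the period length is 8.
So sqrt(44) = [6; (1, 1, 1, 2, 1, 1, 1, 12)] with period length k = 8.
k is even, so the fundamental solution of x^2 - 44y^2 = 1 is (p_{k-1}, q_{k-1}) = (p_7, q_7); compute convergents through index 7.
Convergents (p_i = a_i*p_{i-1} + p_{i-2}, q_i = a_i*q_{i-1} + q_{i-2} with p_{-2}=0, p_{-1}=1, q_{-2}=1, q_{-1}=0):
  i=0: a_0=6, p_0 = 6*1 + 0 = 6, q_0 = 6*0 + 1 = 1.
  i=1: a_1=1, p_1 = 1*6 + 1 = 7, q_1 = 1*1 + 0 = 1.
  i=2: a_2=1, p_2 = 1*7 + 6 = 13, q_2 = 1*1 + 1 = 2.
  i=3: a_3=1, p_3 = 1*13 + 7 = 20, q_3 = 1*2 + 1 = 3.
  i=4: a_4=2, p_4 = 2*20 + 13 = 53, q_4 = 2*3 + 2 = 8.
  i=5: a_5=1, p_5 = 1*53 + 20 = 73, q_5 = 1*8 + 3 = 11.
  i=6: a_6=1, p_6 = 1*73 + 53 = 126, q_6 = 1*11 + 8 = 19.
  i=7: a_7=1, p_7 = 1*126 + 73 = 199, q_7 = 1*19 + 11 = 30.
Check: 199^2 - 44*30^2 = 39601 - 39600 = 1, so (x, y) = (199, 30) solves the equation, and by the theorem it is the least positive solution.

(x, y) = (199, 30)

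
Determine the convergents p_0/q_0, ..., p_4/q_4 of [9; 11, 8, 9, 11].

Using the convergent recurrence p_i = a_i*p_{i-1} + p_{i-2}, q_i = a_i*q_{i-1} + q_{i-2} with p_{-2}=0, p_{-1}=1, q_{-2}=1, q_{-1}=0:
  i=0: a_0=9, p_0 = 9*1 + 0 = 9, q_0 = 9*0 + 1 = 1.
  i=1: a_1=11, p_1 = 11*9 + 1 = 100, q_1 = 11*1 + 0 = 11.
  i=2: a_2=8, p_2 = 8*100 + 9 = 809, q_2 = 8*11 + 1 = 89.
  i=3: a_3=9, p_3 = 9*809 + 100 = 7381, q_3 = 9*89 + 11 = 812.
  i=4: a_4=11, p_4 = 11*7381 + 809 = 82000, q_4 = 11*812 + 89 = 9021.

9/1, 100/11, 809/89, 7381/812, 82000/9021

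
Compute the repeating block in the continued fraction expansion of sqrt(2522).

Write x_i = (sqrt(2522) + m_i)/d_i with (m_0, d_0) = (0, 1). a_0 = floor(sqrt(2522)) = 50, since 50^2 = 2500 <= 2522 < 2601 = 51^2.
Iterate m_{i+1} = d_i*a_i - m_i, d_{i+1} = (2522 - m_{i+1}^2)/d_i, a_{i+1} = floor((a_0 + m_{i+1})/d_{i+1}):
  m_1 = 1*50 - 0 = 50, d_1 = (2522 - 50^2)/1 = 22/1 = 22, a_1 = floor((50 + 50)/22) = 4.
  m_2 = 22*4 - 50 = 38, d_2 = (2522 - 38^2)/22 = 1078/22 = 49, a_2 = floor((50 + 38)/49) = 1.
  m_3 = 49*1 - 38 = 11, d_3 = (2522 - 11^2)/49 = 2401/49 = 49, a_3 = floor((50 + 11)/49) = 1.
  m_4 = 49*1 - 11 = 38, d_4 = (2522 - 38^2)/49 = 1078/49 = 22, a_4 = floor((50 + 38)/22) = 4.
  m_5 = 22*4 - 38 = 50, d_5 = (2522 - 50^2)/22 = 22/22 = 1, a_5 = floor((50 + 50)/1) = 100.
  m_6 = 1*100 - 50 = 50, d_6 = (2522 - 50^2)/1 = 22/1 = 22: (m_6, d_6) = (m_1, d_1) = (50, 22), so from here the quotients repeat a_1, ..., a_5; the period length is 5.
Hence the expansion of sqrt(2522) is a_0 = 50 followed by the repeating block 4, 1, 1, 4, 100 (period 5).

[50; (4, 1, 1, 4, 100)]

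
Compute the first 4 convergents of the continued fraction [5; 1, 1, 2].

5/1, 6/1, 11/2, 28/5

Using the convergent recurrence p_i = a_i*p_{i-1} + p_{i-2}, q_i = a_i*q_{i-1} + q_{i-2} with p_{-2}=0, p_{-1}=1, q_{-2}=1, q_{-1}=0:
  i=0: a_0=5, p_0 = 5*1 + 0 = 5, q_0 = 5*0 + 1 = 1.
  i=1: a_1=1, p_1 = 1*5 + 1 = 6, q_1 = 1*1 + 0 = 1.
  i=2: a_2=1, p_2 = 1*6 + 5 = 11, q_2 = 1*1 + 1 = 2.
  i=3: a_3=2, p_3 = 2*11 + 6 = 28, q_3 = 2*2 + 1 = 5.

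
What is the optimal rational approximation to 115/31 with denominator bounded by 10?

26/7

Expand x = 115/31 as a continued fraction with the Euclidean algorithm:
  115 = 3*31 + 22, so a_0 = 3.
  31 = 1*22 + 9, so a_1 = 1.
  22 = 2*9 + 4, so a_2 = 2.
  9 = 2*4 + 1, so a_3 = 2.
  4 = 4*1 + 0, so a_4 = 4.
so x = [3; 1, 2, 2, 4].
Convergents (p_i = a_i*p_{i-1} + p_{i-2}, q_i = a_i*q_{i-1} + q_{i-2} with p_{-2}=0, p_{-1}=1, q_{-2}=1, q_{-1}=0), until the denominator exceeds 10:
  i=0: a_0=3, p_0 = 3*1 + 0 = 3, q_0 = 3*0 + 1 = 1.
  i=1: a_1=1, p_1 = 1*3 + 1 = 4, q_1 = 1*1 + 0 = 1.
  i=2: a_2=2, p_2 = 2*4 + 3 = 11, q_2 = 2*1 + 1 = 3.
  i=3: a_3=2, p_3 = 2*11 + 4 = 26, q_3 = 2*3 + 1 = 7.
  i=4: a_4=4, p_4 = 4*26 + 11 = 115, q_4 = 4*7 + 3 = 31.
q_4 = 31 > 10, so the last convergent with denominator <= 10 is p_3/q_3 = 26/7.
The closest fraction with denominator <= 10 is either p_3/q_3 or the intermediate fraction (k*p_3 + p_2)/(k*q_3 + q_2) with the largest k >= 1 whose denominator stays <= 10; these approach x as k grows, and every other convergent or intermediate fraction in range is farther away.
Largest k: floor((10 - q_2)/q_3) = floor((10 - 3)/7) = 1.
That gives (1*26 + 11)/(1*7 + 3) = 37/10.
Compare the errors: |x - 26/7| = |115*7 - 26*31|/(31*7) = 1/217, and |x - 37/10| = |115*10 - 37*31|/(31*10) = 3/310.
Cross-multiplying, 1*310 = 310 < 651 = 3*217, so 1/217 is smaller: the convergent 26/7 is closer to x than 37/10.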